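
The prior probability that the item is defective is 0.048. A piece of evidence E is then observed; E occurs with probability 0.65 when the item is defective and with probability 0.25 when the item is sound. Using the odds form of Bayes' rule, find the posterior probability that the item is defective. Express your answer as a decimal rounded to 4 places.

Prior odds = 0.048/(1−0.048) = 0.050420. In log-odds, ln(0.050420) = -2.9874.
Add log likelihood ratio: ln(2.6000) = 0.95551.
Posterior log-odds = -2.0319, so posterior odds = exp(-2.0319) = 0.13109. Converting, P(H|E) = 0.13109/1.1311 = 0.1159.

Posterior probability ≈ 0.1159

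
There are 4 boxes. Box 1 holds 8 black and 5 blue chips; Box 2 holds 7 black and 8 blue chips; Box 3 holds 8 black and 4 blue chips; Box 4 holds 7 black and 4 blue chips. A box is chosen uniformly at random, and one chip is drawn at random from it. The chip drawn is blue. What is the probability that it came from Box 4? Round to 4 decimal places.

Posterior probability ≈ 0.2252

Tabulate prior·likelihood by source: [1] prior 0.25, lik 0.3846, product 0.09615; [2] prior 0.25, lik 0.5333, product 0.1333; [3] prior 0.25, lik 0.3333, product 0.08333; [4] prior 0.25, lik 0.3636, product 0.09091.
Normalizing constant = 0.40373; the posterior for Box 4 is its product over the sum, 0.09091/0.40373 = 0.2252.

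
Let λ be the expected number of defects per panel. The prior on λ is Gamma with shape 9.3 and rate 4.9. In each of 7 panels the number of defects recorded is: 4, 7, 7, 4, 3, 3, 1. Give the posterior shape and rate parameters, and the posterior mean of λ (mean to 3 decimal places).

The Poisson likelihood adds the total count to the shape and the number of exposure periods to the rate. Here ∑xᵢ = 29 and n = 7, so shape 9.3→38.3 and rate 4.9→11.9.
E[λ | data] = 38.3/11.9 = 3.218.

Posterior: Gamma(shape=38.3, rate=11.9); mean ≈ 3.218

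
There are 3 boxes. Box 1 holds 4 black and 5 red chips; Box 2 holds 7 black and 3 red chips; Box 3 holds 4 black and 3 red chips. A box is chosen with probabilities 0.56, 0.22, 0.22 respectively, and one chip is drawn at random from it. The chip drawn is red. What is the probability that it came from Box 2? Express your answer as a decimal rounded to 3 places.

Tabulate prior·likelihood by source: [1] prior 0.56, lik 0.5556, product 0.3111; [2] prior 0.22, lik 0.3, product 0.06600; [3] prior 0.22, lik 0.4286, product 0.09429.
Normalizing constant = 0.47140; the posterior for Box 2 is its product over the sum, 0.06600/0.47140 = 0.140.

Posterior probability ≈ 0.140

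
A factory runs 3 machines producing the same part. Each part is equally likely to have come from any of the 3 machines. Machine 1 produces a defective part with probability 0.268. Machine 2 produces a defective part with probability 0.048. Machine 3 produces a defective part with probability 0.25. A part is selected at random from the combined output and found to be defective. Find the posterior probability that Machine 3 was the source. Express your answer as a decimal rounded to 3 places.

Posterior probability ≈ 0.442

Tabulate prior·likelihood by source: [1] prior 0.333333, lik 0.268, product 0.08933; [2] prior 0.333333, lik 0.048, product 0.01600; [3] prior 0.333333, lik 0.25, product 0.08333.
Normalizing constant = 0.18867; the posterior for Machine 3 is its product over the sum, 0.08333/0.18867 = 0.442.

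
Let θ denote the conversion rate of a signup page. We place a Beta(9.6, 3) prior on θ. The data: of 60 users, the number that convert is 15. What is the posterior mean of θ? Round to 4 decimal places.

Posterior mean ≈ 0.3388

The binomial likelihood is conjugate to the Beta prior: with 15 successes and 45 failures, the posterior is Beta(9.6+15, 3+45) = Beta(24.6, 48).
Posterior mean = α/(α+β) = 24.6/72.6 = 0.3388.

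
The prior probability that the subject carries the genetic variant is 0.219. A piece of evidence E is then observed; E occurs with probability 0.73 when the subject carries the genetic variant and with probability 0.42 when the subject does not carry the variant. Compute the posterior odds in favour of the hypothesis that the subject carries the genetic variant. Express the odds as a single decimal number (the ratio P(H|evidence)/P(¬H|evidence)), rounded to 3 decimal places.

Posterior odds ≈ 0.487

Prior odds = 0.219/(1−0.219) = 0.28041.
Likelihood ratio for E = 0.73/0.42 = 1.7381.
Posterior odds = prior odds × LR = 0.48738.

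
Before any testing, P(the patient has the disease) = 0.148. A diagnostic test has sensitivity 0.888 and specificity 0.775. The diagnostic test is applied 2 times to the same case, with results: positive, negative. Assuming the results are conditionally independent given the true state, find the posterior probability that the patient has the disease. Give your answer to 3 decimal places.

Let H be the event that the patient has the disease; start with P(H) = 0.148. P('positive'|H) = 0.888, P('positive'|¬H) = 0.225.
Update on result 1 ('positive'): P(H) ← 0.888·0.1480 / (0.888·0.1480 + 0.225·0.8520) = 0.13142/0.32312 = 0.4067.
Update on result 2 ('negative'): P(H) ← 0.112·0.4067 / (0.112·0.4067 + 0.775·0.5933) = 0.045554/0.50534 = 0.0901.

Posterior P(H) ≈ 0.090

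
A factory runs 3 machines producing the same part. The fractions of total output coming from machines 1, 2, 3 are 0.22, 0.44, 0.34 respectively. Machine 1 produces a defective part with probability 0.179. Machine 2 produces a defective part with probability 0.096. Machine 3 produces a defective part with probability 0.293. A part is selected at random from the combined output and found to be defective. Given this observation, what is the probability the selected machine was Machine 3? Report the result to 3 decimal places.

Tabulate prior·likelihood by source: [1] prior 0.22, lik 0.179, product 0.03938; [2] prior 0.44, lik 0.096, product 0.04224; [3] prior 0.34, lik 0.293, product 0.09962.
Normalizing constant = 0.18124; the posterior for Machine 3 is its product over the sum, 0.09962/0.18124 = 0.550.

Posterior probability ≈ 0.550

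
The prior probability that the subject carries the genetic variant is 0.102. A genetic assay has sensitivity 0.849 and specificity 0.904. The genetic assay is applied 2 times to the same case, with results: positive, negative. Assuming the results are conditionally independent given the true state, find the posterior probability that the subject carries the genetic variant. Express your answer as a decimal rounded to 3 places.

With H the event that the subject carries the genetic variant, the joint likelihood of the observed sequence is P(data|H) = 0.849·0.151 = 0.12820 and P(data|¬H) = 0.096·0.904 = 0.086784.
Bayes: P(H|data) = 0.102·0.12820 / (0.102·0.12820 + 0.898·0.086784) = 0.013076/0.091008 = 0.1437.

Posterior P(H) ≈ 0.144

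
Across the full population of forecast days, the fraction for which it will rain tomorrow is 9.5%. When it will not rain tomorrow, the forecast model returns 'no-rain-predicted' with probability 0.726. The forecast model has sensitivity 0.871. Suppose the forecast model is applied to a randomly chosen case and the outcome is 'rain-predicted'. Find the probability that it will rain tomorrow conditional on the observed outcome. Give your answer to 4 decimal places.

Write H for 'it will rain tomorrow'. Prior odds H:¬H = 0.095/0.905 = 0.10497. For the 'rain-predicted' outcome, the likelihood ratio is 0.871/0.274 = 3.1788.
Posterior odds = 0.10497 × 3.1788 = 0.33369, so P(H|E) = 0.33369/(1+0.33369) = 0.2502.

P(H | E) ≈ 0.2502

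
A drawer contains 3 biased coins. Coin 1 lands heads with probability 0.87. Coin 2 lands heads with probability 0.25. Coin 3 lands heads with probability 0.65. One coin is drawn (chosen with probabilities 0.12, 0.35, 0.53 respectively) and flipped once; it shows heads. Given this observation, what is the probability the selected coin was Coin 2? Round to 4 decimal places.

Posterior probability ≈ 0.1631

Tabulate prior·likelihood by source: [1] prior 0.12, lik 0.87, product 0.1044; [2] prior 0.35, lik 0.25, product 0.08750; [3] prior 0.53, lik 0.65, product 0.3445.
Normalizing constant = 0.53640; the posterior for Coin 2 is its product over the sum, 0.08750/0.53640 = 0.1631.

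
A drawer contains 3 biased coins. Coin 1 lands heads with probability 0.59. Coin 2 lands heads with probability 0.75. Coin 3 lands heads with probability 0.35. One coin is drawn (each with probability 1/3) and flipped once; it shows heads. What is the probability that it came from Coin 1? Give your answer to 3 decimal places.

P(heads|C1) = 0.59; P(heads|C2) = 0.75; P(heads|C3) = 0.35.
Prior × likelihood for each source: 0.333333·0.59=0.1967, 0.333333·0.75=0.2500, 0.333333·0.35=0.1167. Summing gives P(heads) = 0.56333.
P(Coin 1 | heads) = 0.1967 / 0.56333 = 0.349.

Posterior probability ≈ 0.349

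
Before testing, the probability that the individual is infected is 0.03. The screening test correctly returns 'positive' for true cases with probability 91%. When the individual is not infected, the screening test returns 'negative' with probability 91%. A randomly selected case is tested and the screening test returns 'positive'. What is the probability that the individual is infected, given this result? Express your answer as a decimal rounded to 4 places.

P(H | E) ≈ 0.2382

Write H for 'the individual is infected'. Prior odds H:¬H = 0.03/0.97 = 0.030928. For the 'positive' outcome, the likelihood ratio is 0.91/0.09 = 10.111.
Posterior odds = 0.030928 × 10.111 = 0.31271, so P(H|E) = 0.31271/(1+0.31271) = 0.2382.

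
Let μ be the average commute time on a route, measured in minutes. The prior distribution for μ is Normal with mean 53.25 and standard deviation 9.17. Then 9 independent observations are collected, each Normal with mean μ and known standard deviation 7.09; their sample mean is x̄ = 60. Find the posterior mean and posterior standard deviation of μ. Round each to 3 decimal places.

Posterior mean ≈ 59.580; posterior SD ≈ 2.289

With known σ, the Normal prior is conjugate. Weight on the data is w = (n/σ²)/(n/σ² + 1/τ₀²) = 0.179040/(0.179040+0.0118922) = 0.93772.
Posterior mean = w·x̄ + (1−w)·μ₀ = 0.93772·60 + 0.062285·53.25 = 59.580. Posterior variance = 1/(0.179040+0.0118922) = 5.23746, so SD = 2.289.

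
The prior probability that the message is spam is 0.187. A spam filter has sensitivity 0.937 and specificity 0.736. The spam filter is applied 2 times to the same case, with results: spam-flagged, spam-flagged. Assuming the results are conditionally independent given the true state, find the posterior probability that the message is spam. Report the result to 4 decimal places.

Let H be the event that the message is spam; start with P(H) = 0.187. P('spam-flagged'|H) = 0.937, P('spam-flagged'|¬H) = 0.264.
Update on result 1 ('spam-flagged'): P(H) ← 0.937·0.1870 / (0.937·0.1870 + 0.264·0.8130) = 0.17522/0.38985 = 0.4495.
Update on result 2 ('spam-flagged'): P(H) ← 0.937·0.4495 / (0.937·0.4495 + 0.264·0.5505) = 0.42114/0.56648 = 0.7434.

Posterior P(H) ≈ 0.7434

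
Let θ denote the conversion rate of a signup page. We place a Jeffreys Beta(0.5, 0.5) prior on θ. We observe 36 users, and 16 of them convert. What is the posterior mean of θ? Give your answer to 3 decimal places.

The binomial likelihood is conjugate to the Beta prior: with 16 successes and 20 failures, the posterior is Beta(0.5+16, 0.5+20) = Beta(16.5, 20.5).
Posterior mean = α/(α+β) = 16.5/37 = 0.446.

Posterior mean ≈ 0.446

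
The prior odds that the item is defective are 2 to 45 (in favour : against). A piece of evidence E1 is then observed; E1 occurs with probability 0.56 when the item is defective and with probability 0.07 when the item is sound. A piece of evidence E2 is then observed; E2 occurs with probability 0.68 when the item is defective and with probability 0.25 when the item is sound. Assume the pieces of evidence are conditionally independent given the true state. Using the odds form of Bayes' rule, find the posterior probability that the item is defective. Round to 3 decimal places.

Posterior probability ≈ 0.492

Prior odds = 2/45 = 0.044444.
Likelihood ratio for E1 = 0.56/0.07 = 8.0000.
Likelihood ratio for E2 = 0.68/0.25 = 2.7200.
Posterior odds = prior odds × LR₁ × LR₂ = 0.96711.
Posterior probability = odds/(1+odds) = 0.96711/1.9671 = 0.492.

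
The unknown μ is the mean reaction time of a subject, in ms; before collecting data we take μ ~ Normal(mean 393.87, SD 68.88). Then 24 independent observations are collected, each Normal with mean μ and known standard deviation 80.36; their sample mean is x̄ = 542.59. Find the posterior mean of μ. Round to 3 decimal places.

With known σ, the Normal prior is conjugate. Weight on the data is w = (n/σ²)/(n/σ² + 1/τ₀²) = 0.00371648/(0.00371648+0.00021077) = 0.94633.
Posterior mean = w·x̄ + (1−w)·μ₀ = 0.94633·542.59 + 0.053669·393.87 = 534.608.

Posterior mean ≈ 534.608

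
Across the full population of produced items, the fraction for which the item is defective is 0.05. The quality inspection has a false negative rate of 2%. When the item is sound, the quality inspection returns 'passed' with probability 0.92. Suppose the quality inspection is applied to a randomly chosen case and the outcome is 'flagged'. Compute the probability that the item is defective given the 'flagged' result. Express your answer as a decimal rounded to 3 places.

P(H | E) ≈ 0.392

Let H be the event that the item is defective. P(H) = 0.05, so P(¬H) = 0.95. With E the 'flagged' result, P(E|H) = 0.98 and P(E|¬H) = 0.08.
P(E) = 0.98·0.05 + 0.08·0.95 = 0.049000 + 0.076000 = 0.12500.
By Bayes' theorem, P(H|E) = 0.049000 / 0.12500 = 0.392.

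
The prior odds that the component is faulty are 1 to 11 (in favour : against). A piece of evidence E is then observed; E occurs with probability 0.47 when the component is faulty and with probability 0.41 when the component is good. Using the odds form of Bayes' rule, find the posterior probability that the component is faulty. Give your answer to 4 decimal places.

Posterior probability ≈ 0.0944

Prior odds = 1/11 = 0.090909. In log-odds, ln(0.090909) = -2.3979.
Add log likelihood ratio: ln(1.1463) = 0.13658.
Posterior log-odds = -2.2613, so posterior odds = exp(-2.2613) = 0.10421. Converting, P(H|E) = 0.10421/1.1042 = 0.0944.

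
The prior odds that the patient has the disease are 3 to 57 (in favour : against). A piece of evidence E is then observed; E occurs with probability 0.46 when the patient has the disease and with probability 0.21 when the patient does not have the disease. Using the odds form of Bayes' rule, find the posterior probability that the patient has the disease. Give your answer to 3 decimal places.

Posterior probability ≈ 0.103

Prior odds = 3/57 = 0.052632. In log-odds, ln(0.052632) = -2.9444.
Add log likelihood ratio: ln(2.1905) = 0.78412.
Posterior log-odds = -2.1603, so posterior odds = exp(-2.1603) = 0.11529. Converting, P(H|E) = 0.11529/1.1153 = 0.103.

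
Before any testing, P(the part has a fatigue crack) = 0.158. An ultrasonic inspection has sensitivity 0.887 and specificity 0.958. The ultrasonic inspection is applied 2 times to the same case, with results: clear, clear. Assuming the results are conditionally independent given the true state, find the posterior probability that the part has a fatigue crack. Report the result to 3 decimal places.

With H the event that the part has a fatigue crack, the joint likelihood of the observed sequence is P(data|H) = 0.113·0.113 = 0.012769 and P(data|¬H) = 0.958·0.958 = 0.91776.
Bayes: P(H|data) = 0.158·0.012769 / (0.158·0.012769 + 0.842·0.91776) = 0.0020175/0.77477 = 0.0026.

Posterior P(H) ≈ 0.003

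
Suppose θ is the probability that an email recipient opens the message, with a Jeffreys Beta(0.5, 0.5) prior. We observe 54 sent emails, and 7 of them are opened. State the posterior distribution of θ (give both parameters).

Observing 7 successes and 47 failures updates Beta(0.5, 0.5) by adding the success and failure counts to the two shape parameters: α = 0.5+7 = 7.5, β = 0.5+47 = 47.5.

Posterior: Beta(7.5, 47.5)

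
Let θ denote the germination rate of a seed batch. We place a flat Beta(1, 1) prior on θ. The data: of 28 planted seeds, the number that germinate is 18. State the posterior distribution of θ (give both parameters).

Posterior: Beta(19, 11)

Observing 18 successes and 10 failures updates Beta(1, 1) by adding the success and failure counts to the two shape parameters: α = 1+18 = 19, β = 1+10 = 11.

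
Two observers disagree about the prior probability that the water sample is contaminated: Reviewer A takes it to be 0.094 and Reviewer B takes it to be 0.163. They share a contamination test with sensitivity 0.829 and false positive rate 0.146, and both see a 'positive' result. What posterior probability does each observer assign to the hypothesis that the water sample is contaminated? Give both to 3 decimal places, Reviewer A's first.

Reviewer A: 0.371; Reviewer B: 0.525

The likelihood ratio for a 'positive' result is 0.829/0.146 = 5.6781.
Reviewer A: prior odds 0.094/0.906 = 0.10375; posterior odds 0.58912; posterior probability 0.371.
Reviewer B: prior odds 0.163/0.837 = 0.19474; posterior odds 1.1058; posterior probability 0.525.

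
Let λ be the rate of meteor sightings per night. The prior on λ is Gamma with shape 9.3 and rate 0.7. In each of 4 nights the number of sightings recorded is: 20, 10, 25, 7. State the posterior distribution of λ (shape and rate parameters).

Posterior: Gamma(shape=71.3, rate=4.7)

The Poisson likelihood adds the total count to the shape and the number of exposure periods to the rate. Here ∑xᵢ = 62 and n = 4, so shape 9.3→71.3 and rate 0.7→4.7.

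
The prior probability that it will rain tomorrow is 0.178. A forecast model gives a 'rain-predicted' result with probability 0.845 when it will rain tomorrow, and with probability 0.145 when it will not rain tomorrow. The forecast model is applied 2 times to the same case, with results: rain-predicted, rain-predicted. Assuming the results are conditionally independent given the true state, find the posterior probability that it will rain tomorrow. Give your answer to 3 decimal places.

Posterior P(H) ≈ 0.880

Let H be the event that it will rain tomorrow; start with P(H) = 0.178. P('rain-predicted'|H) = 0.845, P('rain-predicted'|¬H) = 0.145.
Update on result 1 ('rain-predicted'): P(H) ← 0.845·0.1780 / (0.845·0.1780 + 0.145·0.8220) = 0.15041/0.26960 = 0.5579.
Update on result 2 ('rain-predicted'): P(H) ← 0.845·0.5579 / (0.845·0.5579 + 0.145·0.4421) = 0.47143/0.53553 = 0.8803.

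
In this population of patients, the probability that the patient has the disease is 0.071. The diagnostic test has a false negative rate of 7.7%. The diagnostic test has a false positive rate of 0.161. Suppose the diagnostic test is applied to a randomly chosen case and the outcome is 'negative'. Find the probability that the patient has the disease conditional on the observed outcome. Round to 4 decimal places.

P(H | E) ≈ 0.0070

Write H for 'the patient has the disease'. Prior odds H:¬H = 0.071/0.929 = 0.076426. For the 'negative' outcome, the likelihood ratio is 0.077/0.839 = 0.091776.
Posterior odds = 0.076426 × 0.091776 = 0.0070141, so P(H|E) = 0.0070141/(1+0.0070141) = 0.0070.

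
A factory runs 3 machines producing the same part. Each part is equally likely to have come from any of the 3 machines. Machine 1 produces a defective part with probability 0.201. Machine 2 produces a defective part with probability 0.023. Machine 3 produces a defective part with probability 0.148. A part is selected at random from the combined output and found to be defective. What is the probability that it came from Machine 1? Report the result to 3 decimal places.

Posterior probability ≈ 0.540

Tabulate prior·likelihood by source: [1] prior 0.333333, lik 0.201, product 0.06700; [2] prior 0.333333, lik 0.023, product 0.007667; [3] prior 0.333333, lik 0.148, product 0.04933.
Normalizing constant = 0.12400; the posterior for Machine 1 is its product over the sum, 0.06700/0.12400 = 0.540.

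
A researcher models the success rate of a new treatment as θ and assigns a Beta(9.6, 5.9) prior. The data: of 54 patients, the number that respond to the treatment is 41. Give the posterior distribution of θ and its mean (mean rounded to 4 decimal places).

Posterior: Beta(50.6, 18.9); mean ≈ 0.7281

Observing 41 successes and 13 failures updates Beta(9.6, 5.9) by adding the success and failure counts to the two shape parameters: α = 9.6+41 = 50.6, β = 5.9+13 = 18.9.
Posterior mean = α/(α+β) = 50.6/69.5 = 0.7281.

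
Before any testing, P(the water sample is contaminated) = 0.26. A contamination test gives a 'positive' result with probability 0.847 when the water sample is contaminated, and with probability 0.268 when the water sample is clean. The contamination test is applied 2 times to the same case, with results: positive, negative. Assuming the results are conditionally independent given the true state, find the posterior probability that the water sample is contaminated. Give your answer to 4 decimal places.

Posterior P(H) ≈ 0.1884

With H the event that the water sample is contaminated, the joint likelihood of the observed sequence is P(data|H) = 0.847·0.153 = 0.12959 and P(data|¬H) = 0.268·0.732 = 0.19618.
Bayes: P(H|data) = 0.26·0.12959 / (0.26·0.12959 + 0.74·0.19618) = 0.033694/0.17886 = 0.1884.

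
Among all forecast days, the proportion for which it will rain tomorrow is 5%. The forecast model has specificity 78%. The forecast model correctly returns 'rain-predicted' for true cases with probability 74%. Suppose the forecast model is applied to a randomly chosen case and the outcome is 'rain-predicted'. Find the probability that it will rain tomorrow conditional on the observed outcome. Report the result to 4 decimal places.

P(H | E) ≈ 0.1504

Let H be the event that it will rain tomorrow. P(H) = 0.05, so P(¬H) = 0.95. With E the 'rain-predicted' result, P(E|H) = 0.74 and P(E|¬H) = 0.22.
P(E) = 0.74·0.05 + 0.22·0.95 = 0.037000 + 0.20900 = 0.24600.
By Bayes' theorem, P(H|E) = 0.037000 / 0.24600 = 0.1504.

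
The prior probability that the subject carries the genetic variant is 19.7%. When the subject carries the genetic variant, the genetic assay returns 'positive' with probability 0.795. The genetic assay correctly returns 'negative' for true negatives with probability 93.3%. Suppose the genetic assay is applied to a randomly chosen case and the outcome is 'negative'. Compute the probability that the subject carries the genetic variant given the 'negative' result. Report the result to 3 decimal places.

Let H be the event that the subject carries the genetic variant. P(H) = 0.197, so P(¬H) = 0.803. With E the 'negative' result, P(E|H) = 0.205 and P(E|¬H) = 0.933.
P(E) = 0.205·0.197 + 0.933·0.803 = 0.040385 + 0.74920 = 0.78958.
By Bayes' theorem, P(H|E) = 0.040385 / 0.78958 = 0.051.

P(H | E) ≈ 0.051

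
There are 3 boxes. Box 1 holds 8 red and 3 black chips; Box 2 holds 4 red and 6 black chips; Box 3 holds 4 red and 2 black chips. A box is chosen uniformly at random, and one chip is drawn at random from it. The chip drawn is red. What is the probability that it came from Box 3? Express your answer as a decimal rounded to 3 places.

Posterior probability ≈ 0.372

Tabulate prior·likelihood by source: [1] prior 0.333333, lik 0.7273, product 0.2424; [2] prior 0.333333, lik 0.4, product 0.1333; [3] prior 0.333333, lik 0.6667, product 0.2222.
Normalizing constant = 0.59798; the posterior for Box 3 is its product over the sum, 0.2222/0.59798 = 0.372.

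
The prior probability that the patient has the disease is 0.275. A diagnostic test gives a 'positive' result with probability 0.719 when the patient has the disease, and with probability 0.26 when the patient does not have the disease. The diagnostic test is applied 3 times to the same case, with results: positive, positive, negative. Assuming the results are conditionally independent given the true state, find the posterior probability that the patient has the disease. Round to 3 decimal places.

Let H be the event that the patient has the disease; start with P(H) = 0.275. P('positive'|H) = 0.719, P('positive'|¬H) = 0.26.
Update on result 1 ('positive'): P(H) ← 0.719·0.2750 / (0.719·0.2750 + 0.26·0.7250) = 0.19773/0.38623 = 0.5119.
Update on result 2 ('positive'): P(H) ← 0.719·0.5119 / (0.719·0.5119 + 0.26·0.4881) = 0.36809/0.49498 = 0.7436.
Update on result 3 ('negative'): P(H) ← 0.281·0.7436 / (0.281·0.7436 + 0.74·0.2564) = 0.20896/0.39867 = 0.5241.

Posterior P(H) ≈ 0.524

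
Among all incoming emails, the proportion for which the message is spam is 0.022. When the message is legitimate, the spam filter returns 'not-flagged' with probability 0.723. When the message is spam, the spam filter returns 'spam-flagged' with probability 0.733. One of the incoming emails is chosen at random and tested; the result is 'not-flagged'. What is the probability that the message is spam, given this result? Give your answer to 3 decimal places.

P(H | E) ≈ 0.008

Write H for 'the message is spam'. Prior odds H:¬H = 0.022/0.978 = 0.022495. For the 'not-flagged' outcome, the likelihood ratio is 0.267/0.723 = 0.36929.
Posterior odds = 0.022495 × 0.36929 = 0.0083072, so P(H|E) = 0.0083072/(1+0.0083072) = 0.008.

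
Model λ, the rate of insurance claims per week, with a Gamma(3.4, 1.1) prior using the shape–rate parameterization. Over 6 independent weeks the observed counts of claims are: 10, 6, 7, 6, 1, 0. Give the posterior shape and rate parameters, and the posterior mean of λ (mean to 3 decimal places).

Total count ∑xᵢ = 30 over n = 6 weeks.
Gamma is conjugate to the Poisson likelihood: posterior is Gamma(shape = 3.4+30 = 33.4, rate = 1.1+6 = 7.1).
E[λ | data] = 33.4/7.1 = 4.704.

Posterior: Gamma(shape=33.4, rate=7.1); mean ≈ 4.704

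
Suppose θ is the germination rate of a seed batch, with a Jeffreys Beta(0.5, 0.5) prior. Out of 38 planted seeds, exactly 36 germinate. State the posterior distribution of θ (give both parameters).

Posterior: Beta(36.5, 2.5)

Observing 36 successes and 2 failures updates Beta(0.5, 0.5) by adding the success and failure counts to the two shape parameters: α = 0.5+36 = 36.5, β = 0.5+2 = 2.5.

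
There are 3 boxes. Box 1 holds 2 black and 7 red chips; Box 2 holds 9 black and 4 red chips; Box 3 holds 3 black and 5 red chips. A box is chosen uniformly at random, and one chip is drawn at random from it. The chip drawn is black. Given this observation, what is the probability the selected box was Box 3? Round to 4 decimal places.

Tabulate prior·likelihood by source: [1] prior 0.333333, lik 0.2222, product 0.07407; [2] prior 0.333333, lik 0.6923, product 0.2308; [3] prior 0.333333, lik 0.375, product 0.1250.
Normalizing constant = 0.42984; the posterior for Box 3 is its product over the sum, 0.1250/0.42984 = 0.2908.

Posterior probability ≈ 0.2908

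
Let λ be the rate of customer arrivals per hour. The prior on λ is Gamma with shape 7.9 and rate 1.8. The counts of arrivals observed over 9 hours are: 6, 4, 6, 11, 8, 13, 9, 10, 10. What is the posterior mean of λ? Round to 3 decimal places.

Posterior mean ≈ 7.861

Total count ∑xᵢ = 77 over n = 9 hours.
Gamma is conjugate to the Poisson likelihood: posterior is Gamma(shape = 7.9+77 = 84.9, rate = 1.8+9 = 10.8).
Posterior mean = shape/rate = 84.9/10.8 = 7.861.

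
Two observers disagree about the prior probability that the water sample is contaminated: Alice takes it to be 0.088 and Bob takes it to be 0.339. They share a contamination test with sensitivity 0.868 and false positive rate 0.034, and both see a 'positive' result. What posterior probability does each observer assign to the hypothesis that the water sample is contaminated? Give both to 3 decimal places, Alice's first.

The likelihood ratio for a 'positive' result is 0.868/0.034 = 25.529.
Alice: prior odds 0.088/0.912 = 0.096491; posterior odds 2.4634; posterior probability 0.711.
Bob: prior odds 0.339/0.661 = 0.51286; posterior odds 13.093; posterior probability 0.929.

Alice: 0.711; Bob: 0.929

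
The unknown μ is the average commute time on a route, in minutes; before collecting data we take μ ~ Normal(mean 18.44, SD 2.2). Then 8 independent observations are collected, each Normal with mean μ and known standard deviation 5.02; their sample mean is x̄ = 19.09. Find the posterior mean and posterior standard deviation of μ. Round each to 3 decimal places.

Posterior mean ≈ 18.834; posterior SD ≈ 1.381

With known σ, the Normal prior is conjugate. Weight on the data is w = (n/σ²)/(n/σ² + 1/τ₀²) = 0.317455/(0.317455+0.206612) = 0.60575.
Posterior mean = w·x̄ + (1−w)·μ₀ = 0.60575·19.09 + 0.39425·18.44 = 18.834. Posterior variance = 1/(0.317455+0.206612) = 1.90815, so SD = 1.381.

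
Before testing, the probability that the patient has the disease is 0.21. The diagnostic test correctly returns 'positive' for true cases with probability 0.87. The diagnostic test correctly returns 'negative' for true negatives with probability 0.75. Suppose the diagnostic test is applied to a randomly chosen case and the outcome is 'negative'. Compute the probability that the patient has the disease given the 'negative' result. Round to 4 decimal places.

P(H | E) ≈ 0.0440

Write H for 'the patient has the disease'. Prior odds H:¬H = 0.21/0.79 = 0.26582. For the 'negative' outcome, the likelihood ratio is 0.13/0.75 = 0.17333.
Posterior odds = 0.26582 × 0.17333 = 0.046076, so P(H|E) = 0.046076/(1+0.046076) = 0.0440.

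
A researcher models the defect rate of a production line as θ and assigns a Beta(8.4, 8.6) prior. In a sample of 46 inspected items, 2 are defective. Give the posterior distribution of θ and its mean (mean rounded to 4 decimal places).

The binomial likelihood is conjugate to the Beta prior: with 2 successes and 44 failures, the posterior is Beta(8.4+2, 8.6+44) = Beta(10.4, 52.6).
E[θ | data] = 10.4/(10.4+52.6) = 0.1651.

Posterior: Beta(10.4, 52.6); mean ≈ 0.1651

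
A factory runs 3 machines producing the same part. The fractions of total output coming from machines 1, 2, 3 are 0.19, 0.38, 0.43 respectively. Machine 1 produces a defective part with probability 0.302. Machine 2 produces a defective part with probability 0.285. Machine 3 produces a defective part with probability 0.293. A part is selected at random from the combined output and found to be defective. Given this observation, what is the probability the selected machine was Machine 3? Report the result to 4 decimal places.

P(defective|M1) = 0.302; P(defective|M2) = 0.285; P(defective|M3) = 0.293.
Prior × likelihood for each source: 0.19·0.302=0.05738, 0.38·0.285=0.1083, 0.43·0.293=0.1260. Summing gives P(defective) = 0.29167.
P(Machine 3 | defective) = 0.1260 / 0.29167 = 0.4320.

Posterior probability ≈ 0.4320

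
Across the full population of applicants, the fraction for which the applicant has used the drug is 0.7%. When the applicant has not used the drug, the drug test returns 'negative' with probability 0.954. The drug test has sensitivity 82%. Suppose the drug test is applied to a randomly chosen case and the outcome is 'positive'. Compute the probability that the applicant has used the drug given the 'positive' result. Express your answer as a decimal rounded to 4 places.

P(H | E) ≈ 0.1116

Let H be the event that the applicant has used the drug. P(H) = 0.007, so P(¬H) = 0.993. With E the 'positive' result, P(E|H) = 0.82 and P(E|¬H) = 0.046.
P(E) = 0.82·0.007 + 0.046·0.993 = 0.0057400 + 0.045678 = 0.051418.
By Bayes' theorem, P(H|E) = 0.0057400 / 0.051418 = 0.1116.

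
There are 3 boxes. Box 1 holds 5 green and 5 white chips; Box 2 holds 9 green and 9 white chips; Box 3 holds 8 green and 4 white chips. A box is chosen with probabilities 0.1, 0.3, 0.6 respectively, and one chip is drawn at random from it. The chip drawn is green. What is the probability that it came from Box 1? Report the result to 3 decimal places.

Posterior probability ≈ 0.083

P(green|Box 1) = 0.5; P(green|Box 2) = 0.5; P(green|Box 3) = 0.6667.
Prior × likelihood for each source: 0.1·0.5=0.05000, 0.3·0.5=0.1500, 0.6·0.6667=0.4000. Summing gives P(green) = 0.60000.
P(Box 1 | green) = 0.05000 / 0.60000 = 0.083.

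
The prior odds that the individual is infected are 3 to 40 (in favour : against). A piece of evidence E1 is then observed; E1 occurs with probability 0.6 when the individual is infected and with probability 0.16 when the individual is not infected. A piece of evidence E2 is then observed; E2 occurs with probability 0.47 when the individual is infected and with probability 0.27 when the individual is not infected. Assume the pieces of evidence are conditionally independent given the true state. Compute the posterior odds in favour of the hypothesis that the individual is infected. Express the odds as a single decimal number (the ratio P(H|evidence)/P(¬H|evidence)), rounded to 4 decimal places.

Posterior odds ≈ 0.4896

Prior odds = 3/40 = 0.075000. In log-odds, ln(0.075000) = -2.5903.
Add log likelihood ratios: ln(3.7500) + ln(1.7407) = 1.8761.
Posterior log-odds = -0.71420, so posterior odds = exp(-0.71420) = 0.48958.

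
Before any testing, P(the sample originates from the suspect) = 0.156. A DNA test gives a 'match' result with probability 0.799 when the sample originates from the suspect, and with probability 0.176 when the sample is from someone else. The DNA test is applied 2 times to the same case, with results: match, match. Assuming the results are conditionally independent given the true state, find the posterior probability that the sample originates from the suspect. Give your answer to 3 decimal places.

With H the event that the sample originates from the suspect, the joint likelihood of the observed sequence is P(data|H) = 0.799·0.799 = 0.63840 and P(data|¬H) = 0.176·0.176 = 0.030976.
Bayes: P(H|data) = 0.156·0.63840 / (0.156·0.63840 + 0.844·0.030976) = 0.099591/0.12573 = 0.7921.

Posterior P(H) ≈ 0.792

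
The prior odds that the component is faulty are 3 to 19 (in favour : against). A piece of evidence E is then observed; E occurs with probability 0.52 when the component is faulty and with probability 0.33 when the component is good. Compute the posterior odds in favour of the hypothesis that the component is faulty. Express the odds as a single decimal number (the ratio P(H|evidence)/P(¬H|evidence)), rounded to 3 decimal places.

Prior odds = 3/19 = 0.15789. In log-odds, ln(0.15789) = -1.8458.
Add log likelihood ratio: ln(1.5758) = 0.45474.
Posterior log-odds = -1.3911, so posterior odds = exp(-1.3911) = 0.24880.

Posterior odds ≈ 0.249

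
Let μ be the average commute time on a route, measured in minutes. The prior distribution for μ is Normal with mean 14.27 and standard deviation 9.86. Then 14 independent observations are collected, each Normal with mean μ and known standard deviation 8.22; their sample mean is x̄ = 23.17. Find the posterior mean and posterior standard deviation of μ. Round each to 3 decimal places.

With known σ, the Normal prior is conjugate. Weight on the data is w = (n/σ²)/(n/σ² + 1/τ₀²) = 0.207197/(0.207197+0.0102860) = 0.95270.
Posterior mean = w·x̄ + (1−w)·μ₀ = 0.95270·23.17 + 0.047296·14.27 = 22.749. Posterior variance = 1/(0.207197+0.0102860) = 4.59805, so SD = 2.144.

Posterior mean ≈ 22.749; posterior SD ≈ 2.144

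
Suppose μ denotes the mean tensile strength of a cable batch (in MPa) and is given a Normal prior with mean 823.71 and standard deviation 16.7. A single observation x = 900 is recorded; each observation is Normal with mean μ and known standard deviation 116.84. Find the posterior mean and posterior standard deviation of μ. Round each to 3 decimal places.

With known σ, the Normal prior is conjugate. Weight on the data is w = (n/σ²)/(n/σ² + 1/τ₀²) = 0.00007325/(0.00007325+0.00358564) = 0.020020.
Posterior mean = w·x̄ + (1−w)·μ₀ = 0.020020·900 + 0.97998·823.71 = 825.237. Posterior variance = 1/(0.00007325+0.00358564) = 273.307, so SD = 16.532.

Posterior mean ≈ 825.237; posterior SD ≈ 16.532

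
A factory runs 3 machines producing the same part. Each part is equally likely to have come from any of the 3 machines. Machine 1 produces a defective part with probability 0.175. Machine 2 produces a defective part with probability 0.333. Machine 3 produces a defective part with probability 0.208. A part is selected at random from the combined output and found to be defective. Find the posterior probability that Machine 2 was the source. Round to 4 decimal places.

Posterior probability ≈ 0.4651

P(defective|M1) = 0.175; P(defective|M2) = 0.333; P(defective|M3) = 0.208.
Prior × likelihood for each source: 0.333333·0.175=0.05833, 0.333333·0.333=0.1110, 0.333333·0.208=0.06933. Summing gives P(defective) = 0.23867.
P(Machine 2 | defective) = 0.1110 / 0.23867 = 0.4651.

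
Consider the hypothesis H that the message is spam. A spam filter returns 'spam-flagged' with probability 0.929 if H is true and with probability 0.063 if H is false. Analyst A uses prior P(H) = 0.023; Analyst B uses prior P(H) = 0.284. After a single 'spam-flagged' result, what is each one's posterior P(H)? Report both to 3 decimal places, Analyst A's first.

Analyst A: 0.258; Analyst B: 0.854

P('+'|H) = 0.929, P('+'|¬H) = 0.063.
Analyst A: numerator 0.929·0.023 = 0.021367; evidence = 0.021367+0.063·0.977 = 0.082918; posterior = 0.258.
Analyst B: numerator 0.929·0.284 = 0.26384; evidence = 0.26384+0.063·0.716 = 0.30894; posterior = 0.854.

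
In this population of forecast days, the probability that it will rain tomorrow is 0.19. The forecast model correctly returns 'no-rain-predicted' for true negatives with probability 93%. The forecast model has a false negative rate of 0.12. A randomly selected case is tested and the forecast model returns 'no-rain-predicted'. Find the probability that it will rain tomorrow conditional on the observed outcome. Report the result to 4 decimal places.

P(H | E) ≈ 0.0294

Write H for 'it will rain tomorrow'. Prior odds H:¬H = 0.19/0.81 = 0.23457. For the 'no-rain-predicted' outcome, the likelihood ratio is 0.12/0.93 = 0.12903.
Posterior odds = 0.23457 × 0.12903 = 0.030267, so P(H|E) = 0.030267/(1+0.030267) = 0.0294.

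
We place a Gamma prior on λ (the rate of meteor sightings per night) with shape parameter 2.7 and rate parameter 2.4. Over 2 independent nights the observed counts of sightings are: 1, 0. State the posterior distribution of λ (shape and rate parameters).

Posterior: Gamma(shape=3.7, rate=4.4)

Total count ∑xᵢ = 1 over n = 2 nights.
Gamma is conjugate to the Poisson likelihood: posterior is Gamma(shape = 2.7+1 = 3.7, rate = 2.4+2 = 4.4).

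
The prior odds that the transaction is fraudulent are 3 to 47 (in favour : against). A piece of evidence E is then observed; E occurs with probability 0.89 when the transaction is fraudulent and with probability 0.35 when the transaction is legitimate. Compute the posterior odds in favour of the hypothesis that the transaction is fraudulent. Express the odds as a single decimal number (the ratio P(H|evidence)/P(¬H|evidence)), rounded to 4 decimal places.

Posterior odds ≈ 0.1623

Prior odds = 3/47 = 0.063830.
Likelihood ratio for E = 0.89/0.35 = 2.5429.
Posterior odds = prior odds × LR = 0.16231.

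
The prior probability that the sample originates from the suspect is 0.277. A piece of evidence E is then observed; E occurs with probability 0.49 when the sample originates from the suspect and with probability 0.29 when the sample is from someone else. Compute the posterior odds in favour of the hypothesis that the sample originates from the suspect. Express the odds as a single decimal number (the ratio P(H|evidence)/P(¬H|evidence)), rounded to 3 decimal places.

Posterior odds ≈ 0.647

Prior odds = 0.277/(1−0.277) = 0.38313.
Likelihood ratio for E = 0.49/0.29 = 1.6897.
Posterior odds = prior odds × LR = 0.64735.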